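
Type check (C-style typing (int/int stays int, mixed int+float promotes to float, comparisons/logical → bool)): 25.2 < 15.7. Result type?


Operand types: float < float
Rule: comparison yields bool
Result type: bool


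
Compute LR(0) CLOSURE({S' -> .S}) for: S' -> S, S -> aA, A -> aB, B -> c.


Start: S' -> .S
For each item with dot before a nonterminal B, add B -> .γ for every B-production
Closure: [S' -> .S, S -> .aA]


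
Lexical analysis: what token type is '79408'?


Pattern: digits only
Type: INTEGER_LITERAL


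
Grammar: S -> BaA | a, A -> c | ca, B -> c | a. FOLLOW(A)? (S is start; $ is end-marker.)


$ ∈ FOLLOW(S). For each A -> αBβ: add FIRST(β)\{ε} to FOLLOW(B); if β nullable, add FOLLOW(A).
FOLLOW(A) = {$}


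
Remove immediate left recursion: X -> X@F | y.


Left-recursive alternatives: X@F; non-recursive: y
Introduce X': X -> yX', X' -> @FX' | ε


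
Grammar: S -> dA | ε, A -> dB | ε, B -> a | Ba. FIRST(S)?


Per alternative of S: FIRST(dA) = {d}; FIRST(ε) = {ε}
FIRST(S) = {d, ε}


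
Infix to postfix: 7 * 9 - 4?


Left to right (same or higher precedence on left)
Postfix: 7 9 * 4 -


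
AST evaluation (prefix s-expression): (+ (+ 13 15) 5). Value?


Evaluate inner: (+ 13 15) = 28
Evaluate root: (+ 28 5) = 33
Result: 33


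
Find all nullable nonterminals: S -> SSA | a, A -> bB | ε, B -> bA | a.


A nonterminal is nullable iff some alternative derives ε (directly, or every symbol in it is nullable)
Nullable: {A}


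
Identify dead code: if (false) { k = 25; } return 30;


condition is constant false, so the whole block is unreachable
Dead: 'if (false) { k = 25; }'


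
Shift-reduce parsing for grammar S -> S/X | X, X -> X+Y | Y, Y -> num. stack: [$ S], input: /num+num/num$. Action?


shift '/' to continue S -> S/X
Action: shift


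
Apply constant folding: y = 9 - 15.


9 - 15 = -6 at compile time
Optimized: y = -6


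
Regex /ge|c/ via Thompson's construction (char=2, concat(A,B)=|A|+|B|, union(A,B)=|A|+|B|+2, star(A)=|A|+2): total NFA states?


Syntax tree has 3 char leaf(s), 1 union(s), 0 star(s)
chars contribute 3×2 = 6; each union adds +2; each star adds +2
Total: 6 + 2 + 0 = 8 states


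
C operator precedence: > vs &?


'>' is relational (level 7); '&' is bitwise AND (level 5)
Higher level binds tighter
'>' has higher precedence than '&'


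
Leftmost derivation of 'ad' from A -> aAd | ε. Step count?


Derivation: A => aAd => ad
Steps: 2


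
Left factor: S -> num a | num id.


Common prefix: 'num'
Factored: S -> num S', S' -> a | id


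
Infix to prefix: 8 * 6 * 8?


left-to-right (same/higher precedence on left): tree is (* (* 8 6) 8)
Prefix: * * 8 6 8


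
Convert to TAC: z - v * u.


Break into single-operator statements:
t1 = v * u
t2 = z - t1


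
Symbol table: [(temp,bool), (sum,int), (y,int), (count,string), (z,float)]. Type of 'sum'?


Lookup 'sum' → type int


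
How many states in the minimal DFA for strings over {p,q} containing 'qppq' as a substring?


KMP-style automaton: 4 progress states + 1 absorbing accept = 5
Minimal DFA: 5 states


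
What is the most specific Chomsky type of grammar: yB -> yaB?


LHS has context (more than one symbol) and |LHS| ≤ |RHS|
Classification: Type 1 (Context-Sensitive)


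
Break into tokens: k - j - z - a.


Scan left to right, longest-match per lexeme
Tokens: ID(k), OP(-), ID(j), OP(-), ID(z), OP(-), ID(a)


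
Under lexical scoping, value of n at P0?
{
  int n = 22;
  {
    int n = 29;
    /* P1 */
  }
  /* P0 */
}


n declared in the same block as P0
n = 22


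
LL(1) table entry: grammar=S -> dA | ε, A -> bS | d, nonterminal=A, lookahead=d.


For [A, d]: 'd' ∈ FIRST(d)
Entry: A -> d


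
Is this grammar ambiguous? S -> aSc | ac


balanced a^n…c^n: each string has a unique parse
Unambiguous


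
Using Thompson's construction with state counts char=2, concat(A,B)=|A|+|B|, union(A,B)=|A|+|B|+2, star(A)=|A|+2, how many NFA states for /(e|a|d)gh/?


Syntax tree has 5 char leaf(s), 2 union(s), 0 star(s)
chars contribute 5×2 = 10; each union adds +2; each star adds +2
Total: 10 + 4 + 0 = 14 states


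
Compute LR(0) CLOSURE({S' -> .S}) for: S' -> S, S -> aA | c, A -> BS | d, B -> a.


Start: S' -> .S
For each item with dot before a nonterminal B, add B -> .γ for every B-production
Closure: [S' -> .S, S -> .aA, S -> .c]


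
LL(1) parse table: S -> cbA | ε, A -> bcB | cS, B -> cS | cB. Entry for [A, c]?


For [A, c]: 'c' ∈ FIRST(cS)
Entry: A -> cS


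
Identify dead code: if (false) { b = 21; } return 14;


condition is constant false, so the whole block is unreachable
Dead: 'if (false) { b = 21; }'


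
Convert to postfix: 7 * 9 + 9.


Left to right (same or higher precedence on left)
Postfix: 7 9 * 9 +


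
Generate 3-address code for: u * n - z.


Break into single-operator statements:
t1 = u * n
t2 = t1 - z


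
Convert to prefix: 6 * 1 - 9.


left-to-right (same/higher precedence on left): tree is (- (* 6 1) 9)
Prefix: - * 6 1 9


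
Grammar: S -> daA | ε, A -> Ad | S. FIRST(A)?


Per alternative of A: FIRST(Ad) = {d}; FIRST(S) = {d, ε}
FIRST(A) = {d, ε}


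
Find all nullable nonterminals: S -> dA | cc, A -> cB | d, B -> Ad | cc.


A nonterminal is nullable iff some alternative derives ε (directly, or every symbol in it is nullable)
Nullable: {}


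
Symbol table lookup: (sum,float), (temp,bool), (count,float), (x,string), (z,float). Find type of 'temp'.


Lookup 'temp' → type bool


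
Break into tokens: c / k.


Scan left to right, longest-match per lexeme
Tokens: ID(c), OP(/), ID(k)


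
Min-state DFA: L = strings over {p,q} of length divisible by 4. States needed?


Track length mod 4: states 0..3, accept at 0
Minimal DFA: 4 states


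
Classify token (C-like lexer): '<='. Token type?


Pattern: operator symbol
Type: OPERATOR


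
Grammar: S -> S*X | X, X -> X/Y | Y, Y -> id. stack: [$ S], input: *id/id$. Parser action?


shift '*' to continue S -> S*X
Action: shift


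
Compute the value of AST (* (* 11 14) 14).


Evaluate inner: (* 11 14) = 154
Evaluate root: (* 154 14) = 2156
Result: 2156


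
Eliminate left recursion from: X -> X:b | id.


Left-recursive alternatives: X:b; non-recursive: id
Introduce X': X -> idX', X' -> :bX' | ε


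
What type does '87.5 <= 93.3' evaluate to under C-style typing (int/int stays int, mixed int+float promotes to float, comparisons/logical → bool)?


Operand types: float <= float
Rule: comparison yields bool
Result type: bool


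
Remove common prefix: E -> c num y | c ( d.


Common prefix: 'c'
Factored: E -> c E', E' -> num y | ( d


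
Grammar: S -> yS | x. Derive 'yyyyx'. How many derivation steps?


Derivation: S => yS => yyS => yyyS => yyyyS => yyyyx
Steps: 5


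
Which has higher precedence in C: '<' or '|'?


'<' is relational (level 7); '|' is bitwise OR (level 3)
Higher level binds tighter
'<' has higher precedence than '|'


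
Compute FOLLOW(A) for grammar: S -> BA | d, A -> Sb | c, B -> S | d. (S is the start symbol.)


$ ∈ FOLLOW(S). For each A -> αBβ: add FIRST(β)\{ε} to FOLLOW(B); if β nullable, add FOLLOW(A).
FOLLOW(A) = {$, b, c, d}


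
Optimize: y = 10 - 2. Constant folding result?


10 - 2 = 8 at compile time
Optimized: y = 8


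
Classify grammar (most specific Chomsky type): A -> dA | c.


Right-linear: every RHS is a terminal or a terminal followed by one nonterminal
Classification: Type 3 (Regular)


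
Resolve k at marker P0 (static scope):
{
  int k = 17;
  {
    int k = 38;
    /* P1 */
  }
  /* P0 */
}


k declared in the same block as P0
k = 17


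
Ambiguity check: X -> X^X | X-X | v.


'v^v-v' has two parse trees (no precedence encoded between ^ and -)
Ambiguous


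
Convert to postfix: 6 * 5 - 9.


Left to right (same or higher precedence on left)
Postfix: 6 5 * 9 -


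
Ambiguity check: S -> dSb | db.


balanced d^n…b^n: each string has a unique parse
Unambiguous


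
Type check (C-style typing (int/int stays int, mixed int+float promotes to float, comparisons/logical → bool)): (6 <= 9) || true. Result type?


Operand types: bool || bool
Rule: logical operators take bool operands and yield bool
Result type: bool


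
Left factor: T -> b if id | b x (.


Common prefix: 'b'
Factored: T -> b T', T' -> if id | x (


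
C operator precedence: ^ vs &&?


'^' is bitwise XOR (level 4); '&&' is logical AND (level 2)
Higher level binds tighter
'^' has higher precedence than '&&'


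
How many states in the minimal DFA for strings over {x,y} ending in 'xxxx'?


Track the longest suffix of input matching a prefix of 'xxxx': 5 classes (prefixes of length 0..4)
Minimal DFA: 5 states


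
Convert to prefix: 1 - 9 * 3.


'*' binds tighter: tree is (- 1 (* 9 3))
Prefix: - 1 * 9 3


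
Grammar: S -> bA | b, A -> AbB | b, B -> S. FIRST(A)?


Per alternative of A: FIRST(AbB) = {b}; FIRST(b) = {b}
FIRST(A) = {b}


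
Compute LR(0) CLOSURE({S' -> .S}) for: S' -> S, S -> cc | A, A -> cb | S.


Start: S' -> .S
For each item with dot before a nonterminal B, add B -> .γ for every B-production
Closure: [S' -> .S, S -> .cc, S -> .A, A -> .cb, A -> .S]


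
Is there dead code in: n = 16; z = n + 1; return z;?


n is read by z's definition; z is returned
No dead code


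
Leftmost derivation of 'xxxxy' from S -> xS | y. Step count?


Derivation: S => xS => xxS => xxxS => xxxxS => xxxxy
Steps: 5


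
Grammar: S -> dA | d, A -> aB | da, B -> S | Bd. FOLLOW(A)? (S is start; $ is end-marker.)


$ ∈ FOLLOW(S). For each A -> αBβ: add FIRST(β)\{ε} to FOLLOW(B); if β nullable, add FOLLOW(A).
FOLLOW(A) = {$, d}


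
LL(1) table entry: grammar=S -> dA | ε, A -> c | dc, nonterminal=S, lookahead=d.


For [S, d]: 'd' ∈ FIRST(dA)
Entry: S -> dA


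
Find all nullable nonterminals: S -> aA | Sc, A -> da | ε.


A nonterminal is nullable iff some alternative derives ε (directly, or every symbol in it is nullable)
Nullable: {A}


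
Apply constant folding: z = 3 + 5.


3 + 5 = 8 at compile time
Optimized: z = 8


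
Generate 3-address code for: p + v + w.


Break into single-operator statements:
t1 = p + v
t2 = t1 + w


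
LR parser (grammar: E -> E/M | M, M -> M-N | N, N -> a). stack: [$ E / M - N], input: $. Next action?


handle 'M-N' on top
Action: reduce (M -> M-N)


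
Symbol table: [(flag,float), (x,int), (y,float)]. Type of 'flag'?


Lookup 'flag' → type float


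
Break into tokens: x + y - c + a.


Scan left to right, longest-match per lexeme
Tokens: ID(x), OP(+), ID(y), OP(-), ID(c), OP(+), ID(a)


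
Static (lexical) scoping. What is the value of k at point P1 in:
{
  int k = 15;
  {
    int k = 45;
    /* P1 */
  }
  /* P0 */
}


k declared in the same block as P1
k = 45


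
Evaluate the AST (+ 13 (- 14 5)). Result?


Evaluate inner: (- 14 5) = 9
Evaluate root: (+ 13 9) = 22
Result: 22


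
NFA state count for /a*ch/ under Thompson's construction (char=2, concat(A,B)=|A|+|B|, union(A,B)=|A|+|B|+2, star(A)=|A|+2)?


Syntax tree has 3 char leaf(s), 0 union(s), 1 star(s)
chars contribute 3×2 = 6; each union adds +2; each star adds +2
Total: 6 + 0 + 2 = 8 states


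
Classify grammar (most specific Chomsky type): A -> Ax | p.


Left-linear: every RHS is a terminal or one nonterminal followed by a terminal
Classification: Type 3 (Regular)


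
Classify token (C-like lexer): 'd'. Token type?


Pattern: letter/underscore followed by alphanumerics, not a keyword
Type: IDENTIFIER


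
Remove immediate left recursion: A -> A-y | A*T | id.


Left-recursive alternatives: A-y, A*T; non-recursive: id
Introduce A': A -> idA', A' -> -yA' | *TA' | ε


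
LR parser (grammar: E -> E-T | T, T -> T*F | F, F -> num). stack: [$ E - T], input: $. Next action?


handle 'E-T' on top; lookahead ∈ FOLLOW(E) = {-, $}
Action: reduce (E -> E-T)


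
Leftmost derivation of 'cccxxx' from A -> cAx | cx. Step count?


Derivation: A => cAx => ccAxx => cccxxx
Steps: 3


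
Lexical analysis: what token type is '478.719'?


Pattern: digits with a decimal point
Type: FLOAT_LITERAL


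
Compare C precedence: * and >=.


'*' is multiplicative (level 10); '>=' is relational (level 7)
Higher level binds tighter
'*' has higher precedence than '>='


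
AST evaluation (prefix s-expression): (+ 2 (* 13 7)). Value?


Evaluate inner: (* 13 7) = 91
Evaluate root: (+ 2 91) = 93
Result: 93


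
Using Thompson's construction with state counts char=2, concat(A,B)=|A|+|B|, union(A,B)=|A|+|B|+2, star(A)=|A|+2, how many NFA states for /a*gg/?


Syntax tree has 3 char leaf(s), 0 union(s), 1 star(s)
chars contribute 3×2 = 6; each union adds +2; each star adds +2
Total: 6 + 0 + 2 = 8 states


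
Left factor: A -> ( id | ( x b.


Common prefix: '('
Factored: A -> ( A', A' -> id | x b


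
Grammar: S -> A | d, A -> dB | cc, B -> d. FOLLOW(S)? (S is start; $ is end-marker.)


$ ∈ FOLLOW(S). For each A -> αBβ: add FIRST(β)\{ε} to FOLLOW(B); if β nullable, add FOLLOW(A).
FOLLOW(S) = {$}


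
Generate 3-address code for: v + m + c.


Break into single-operator statements:
t1 = v + m
t2 = t1 + c


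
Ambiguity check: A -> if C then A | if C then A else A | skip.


dangling else: 'if C then if C then skip else skip' parses two ways
Ambiguous


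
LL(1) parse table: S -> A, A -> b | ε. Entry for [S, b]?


For [S, b]: 'b' ∈ FIRST(A)
Entry: S -> A


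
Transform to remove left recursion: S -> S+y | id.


Left-recursive alternatives: S+y; non-recursive: id
Introduce S': S -> idS', S' -> +yS' | ε


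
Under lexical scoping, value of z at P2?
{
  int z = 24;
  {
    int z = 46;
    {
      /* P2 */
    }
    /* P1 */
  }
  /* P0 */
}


P2's block does not declare z; resolves to the enclosing declaration at depth 1
z = 46


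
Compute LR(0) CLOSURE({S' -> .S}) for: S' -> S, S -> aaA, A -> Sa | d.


Start: S' -> .S
For each item with dot before a nonterminal B, add B -> .γ for every B-production
Closure: [S' -> .S, S -> .aaA]


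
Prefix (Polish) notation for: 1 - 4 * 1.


'*' binds tighter: tree is (- 1 (* 4 1))
Prefix: - 1 * 4 1


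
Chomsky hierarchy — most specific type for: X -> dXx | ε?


Single nonterminal LHS, but d^n x^n is not regular
Classification: Type 2 (Context-Free)


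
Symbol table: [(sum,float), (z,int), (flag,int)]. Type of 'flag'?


Lookup 'flag' → type int


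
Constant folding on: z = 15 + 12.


15 + 12 = 27 at compile time
Optimized: z = 27


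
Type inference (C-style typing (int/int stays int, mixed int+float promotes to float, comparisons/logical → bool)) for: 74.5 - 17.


Operand types: float - int
Rule: mixed int/float promotes to float; int/int stays int
Result type: float


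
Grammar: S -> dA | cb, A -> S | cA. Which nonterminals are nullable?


A nonterminal is nullable iff some alternative derives ε (directly, or every symbol in it is nullable)
Nullable: {}


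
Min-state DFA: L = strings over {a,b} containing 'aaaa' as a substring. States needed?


KMP-style automaton: 4 progress states + 1 absorbing accept = 5
Minimal DFA: 5 states


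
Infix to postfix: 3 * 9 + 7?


Left to right (same or higher precedence on left)
Postfix: 3 9 * 7 +


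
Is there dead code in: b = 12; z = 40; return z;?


b is assigned but never read
Dead: 'b = 12'


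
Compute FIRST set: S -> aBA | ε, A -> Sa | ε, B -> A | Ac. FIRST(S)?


Per alternative of S: FIRST(aBA) = {a}; FIRST(ε) = {ε}
FIRST(S) = {a, ε}


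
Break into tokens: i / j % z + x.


Scan left to right, longest-match per lexeme
Tokens: ID(i), OP(/), ID(j), OP(%), ID(z), OP(+), ID(x)


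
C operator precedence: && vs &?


'&' is bitwise AND (level 5); '&&' is logical AND (level 2)
Higher level binds tighter
'&' has higher precedence than '&&'


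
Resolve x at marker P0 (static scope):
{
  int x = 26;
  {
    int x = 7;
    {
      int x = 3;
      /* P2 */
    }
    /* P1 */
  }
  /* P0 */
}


x declared in the same block as P0
x = 26


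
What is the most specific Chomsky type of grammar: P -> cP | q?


Right-linear: every RHS is a terminal or a terminal followed by one nonterminal
Classification: Type 3 (Regular)


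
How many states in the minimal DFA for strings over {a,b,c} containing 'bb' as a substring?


KMP-style automaton: 2 progress states + 1 absorbing accept = 3
Minimal DFA: 3 states


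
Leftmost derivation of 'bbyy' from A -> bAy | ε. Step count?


Derivation: A => bAy => bbAyy => bbyy
Steps: 3


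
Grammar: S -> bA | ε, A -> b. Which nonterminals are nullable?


A nonterminal is nullable iff some alternative derives ε (directly, or every symbol in it is nullable)
Nullable: {S}


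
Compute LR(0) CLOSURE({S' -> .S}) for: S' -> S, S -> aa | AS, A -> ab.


Start: S' -> .S
For each item with dot before a nonterminal B, add B -> .γ for every B-production
Closure: [S' -> .S, S -> .aa, S -> .AS, A -> .ab]


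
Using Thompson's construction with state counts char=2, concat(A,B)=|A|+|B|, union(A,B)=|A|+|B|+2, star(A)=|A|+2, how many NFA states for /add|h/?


Syntax tree has 4 char leaf(s), 1 union(s), 0 star(s)
chars contribute 4×2 = 8; each union adds +2; each star adds +2
Total: 8 + 2 + 0 = 10 states


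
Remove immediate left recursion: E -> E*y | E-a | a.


Left-recursive alternatives: E*y, E-a; non-recursive: a
Introduce E': E -> aE', E' -> *yE' | -aE' | ε


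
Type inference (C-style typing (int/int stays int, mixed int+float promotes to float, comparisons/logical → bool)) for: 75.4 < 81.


Operand types: float < int
Rule: comparison yields bool
Result type: bool


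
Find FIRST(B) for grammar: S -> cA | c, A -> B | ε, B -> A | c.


Per alternative of B: FIRST(A) = {c, ε}; FIRST(c) = {c}
FIRST(B) = {c, ε}


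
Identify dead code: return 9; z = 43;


statement follows a return and is unreachable
Dead: 'z = 43'


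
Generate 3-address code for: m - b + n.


Break into single-operator statements:
t1 = m - b
t2 = t1 + n


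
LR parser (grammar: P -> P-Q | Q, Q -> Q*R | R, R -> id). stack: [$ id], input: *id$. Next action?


'id' on top is the handle for R -> id
Action: reduce (R -> id)


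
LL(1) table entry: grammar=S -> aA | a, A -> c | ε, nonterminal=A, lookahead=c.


For [A, c]: 'c' ∈ FIRST(c)
Entry: A -> c


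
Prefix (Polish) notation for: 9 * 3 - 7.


left-to-right (same/higher precedence on left): tree is (- (* 9 3) 7)
Prefix: - * 9 3 7


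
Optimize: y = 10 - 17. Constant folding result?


10 - 17 = -7 at compile time
Optimized: y = -7


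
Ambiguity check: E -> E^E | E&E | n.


'n^n&n' has two parse trees (no precedence encoded between ^ and &)
Ambiguous


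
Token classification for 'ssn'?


Pattern: letter/underscore followed by alphanumerics, not a keyword
Type: IDENTIFIER


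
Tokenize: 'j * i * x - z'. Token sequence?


Scan left to right, longest-match per lexeme
Tokens: ID(j), OP(*), ID(i), OP(*), ID(x), OP(-), ID(z)


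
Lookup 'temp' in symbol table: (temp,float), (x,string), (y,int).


Lookup 'temp' → type float


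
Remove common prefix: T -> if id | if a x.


Common prefix: 'if'
Factored: T -> if T', T' -> id | a x


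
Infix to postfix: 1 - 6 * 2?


* has higher precedence, evaluate 6*2 first
Postfix: 1 6 2 * -


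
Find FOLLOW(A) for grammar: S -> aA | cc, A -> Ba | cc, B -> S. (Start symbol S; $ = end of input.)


$ ∈ FOLLOW(S). For each A -> αBβ: add FIRST(β)\{ε} to FOLLOW(B); if β nullable, add FOLLOW(A).
FOLLOW(A) = {$, a}


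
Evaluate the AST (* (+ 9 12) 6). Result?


Evaluate inner: (+ 9 12) = 21
Evaluate root: (* 21 6) = 126
Result: 126


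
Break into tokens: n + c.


Scan left to right, longest-match per lexeme
Tokens: ID(n), OP(+), ID(c)


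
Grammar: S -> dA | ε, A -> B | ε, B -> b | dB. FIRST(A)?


Per alternative of A: FIRST(B) = {b, d}; FIRST(ε) = {ε}
FIRST(A) = {b, d, ε}


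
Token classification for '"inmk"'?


Pattern: double-quoted sequence
Type: STRING_LITERAL


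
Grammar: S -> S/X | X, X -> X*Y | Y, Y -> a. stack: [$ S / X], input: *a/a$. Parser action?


'*' can extend X; shift to build X -> X*Y
Action: shift


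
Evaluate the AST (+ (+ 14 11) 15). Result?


Evaluate inner: (+ 14 11) = 25
Evaluate root: (+ 25 15) = 40
Result: 40


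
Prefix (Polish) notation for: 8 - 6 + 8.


left-to-right (same/higher precedence on left): tree is (+ (- 8 6) 8)
Prefix: + - 8 6 8


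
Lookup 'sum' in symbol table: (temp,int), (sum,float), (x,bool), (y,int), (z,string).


Lookup 'sum' → type float


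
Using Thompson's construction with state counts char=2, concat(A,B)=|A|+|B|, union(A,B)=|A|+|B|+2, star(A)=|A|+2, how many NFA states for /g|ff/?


Syntax tree has 3 char leaf(s), 1 union(s), 0 star(s)
chars contribute 3×2 = 6; each union adds +2; each star adds +2
Total: 6 + 2 + 0 = 8 states


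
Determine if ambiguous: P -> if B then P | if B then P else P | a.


dangling else: 'if B then if B then a else a' parses two ways
Ambiguous


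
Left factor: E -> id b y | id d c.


Common prefix: 'id'
Factored: E -> id E', E' -> b y | d c


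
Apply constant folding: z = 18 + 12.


18 + 12 = 30 at compile time
Optimized: z = 30


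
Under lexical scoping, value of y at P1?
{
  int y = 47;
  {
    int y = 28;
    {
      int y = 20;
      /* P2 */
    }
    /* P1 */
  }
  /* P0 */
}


y declared in the same block as P1
y = 28


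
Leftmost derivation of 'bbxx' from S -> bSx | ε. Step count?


Derivation: S => bSx => bbSxx => bbxx
Steps: 3


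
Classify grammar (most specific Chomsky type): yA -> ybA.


LHS has context (more than one symbol) and |LHS| ≤ |RHS|
Classification: Type 1 (Context-Sensitive)


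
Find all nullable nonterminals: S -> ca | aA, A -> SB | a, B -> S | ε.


A nonterminal is nullable iff some alternative derives ε (directly, or every symbol in it is nullable)
Nullable: {B}


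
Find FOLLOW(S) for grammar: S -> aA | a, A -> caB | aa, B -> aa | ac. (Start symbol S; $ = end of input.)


$ ∈ FOLLOW(S). For each A -> αBβ: add FIRST(β)\{ε} to FOLLOW(B); if β nullable, add FOLLOW(A).
FOLLOW(S) = {$}


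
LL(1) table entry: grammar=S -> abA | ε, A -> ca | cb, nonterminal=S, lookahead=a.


For [S, a]: 'a' ∈ FIRST(abA)
Entry: S -> abA


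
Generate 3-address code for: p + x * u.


Break into single-operator statements:
t1 = x * u
t2 = p + t1


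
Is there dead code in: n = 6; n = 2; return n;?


first assignment to n is overwritten before any read
Dead: 'n = 6'


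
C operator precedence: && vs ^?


'^' is bitwise XOR (level 4); '&&' is logical AND (level 2)
Higher level binds tighter
'^' has higher precedence than '&&'


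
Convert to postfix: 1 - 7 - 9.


Left to right (same or higher precedence on left)
Postfix: 1 7 - 9 -


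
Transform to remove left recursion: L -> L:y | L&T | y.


Left-recursive alternatives: L:y, L&T; non-recursive: y
Introduce L': L -> yL', L' -> :yL' | &TL' | ε


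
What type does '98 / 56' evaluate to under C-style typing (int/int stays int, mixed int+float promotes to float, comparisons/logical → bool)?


Operand types: int / int
Rule: mixed int/float promotes to float; int/int stays int
Result type: int


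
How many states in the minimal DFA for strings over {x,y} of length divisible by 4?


Track length mod 4: states 0..3, accept at 0
Minimal DFA: 4 states


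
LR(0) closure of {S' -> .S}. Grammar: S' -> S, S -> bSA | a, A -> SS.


Start: S' -> .S
For each item with dot before a nonterminal B, add B -> .γ for every B-production
Closure: [S' -> .S, S -> .bSA, S -> .a]


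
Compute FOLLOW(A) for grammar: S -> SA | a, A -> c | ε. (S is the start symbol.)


$ ∈ FOLLOW(S). For each A -> αBβ: add FIRST(β)\{ε} to FOLLOW(B); if β nullable, add FOLLOW(A).
FOLLOW(A) = {$, c}


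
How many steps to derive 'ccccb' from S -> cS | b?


Derivation: S => cS => ccS => cccS => ccccS => ccccb
Steps: 5


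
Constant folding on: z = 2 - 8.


2 - 8 = -6 at compile time
Optimized: z = -6


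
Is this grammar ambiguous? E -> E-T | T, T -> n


precedence layered via separate nonterminal T: deterministic
Unambiguous


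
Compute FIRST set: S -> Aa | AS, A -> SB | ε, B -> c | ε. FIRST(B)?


Per alternative of B: FIRST(c) = {c}; FIRST(ε) = {ε}
FIRST(B) = {c, ε}


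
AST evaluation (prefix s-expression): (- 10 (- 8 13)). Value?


Evaluate inner: (- 8 13) = -5
Evaluate root: (- 10 -5) = 15
Result: 15


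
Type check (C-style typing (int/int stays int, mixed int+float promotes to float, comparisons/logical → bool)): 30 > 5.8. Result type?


Operand types: int > float
Rule: comparison yields bool
Result type: bool


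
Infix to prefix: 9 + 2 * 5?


'*' binds tighter: tree is (+ 9 (* 2 5))
Prefix: + 9 * 2 5


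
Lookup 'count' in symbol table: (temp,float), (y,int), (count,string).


Lookup 'count' → type string


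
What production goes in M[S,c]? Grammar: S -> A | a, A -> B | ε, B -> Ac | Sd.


For [S, c]: 'c' ∈ FIRST(A)
Entry: S -> A


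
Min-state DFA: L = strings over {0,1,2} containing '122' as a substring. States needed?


KMP-style automaton: 3 progress states + 1 absorbing accept = 4
Minimal DFA: 4 states


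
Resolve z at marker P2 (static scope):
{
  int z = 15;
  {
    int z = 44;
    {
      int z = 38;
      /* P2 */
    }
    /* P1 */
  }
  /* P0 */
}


z declared in the same block as P2
z = 38


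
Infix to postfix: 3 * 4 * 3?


Left to right (same or higher precedence on left)
Postfix: 3 4 * 3 *


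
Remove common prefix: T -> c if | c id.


Common prefix: 'c'
Factored: T -> c T', T' -> if | id


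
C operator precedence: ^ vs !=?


'!=' is equality (level 6); '^' is bitwise XOR (level 4)
Higher level binds tighter
'!=' has higher precedence than '^'


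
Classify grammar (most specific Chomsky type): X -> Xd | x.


Left-linear: every RHS is a terminal or one nonterminal followed by a terminal
Classification: Type 3 (Regular)


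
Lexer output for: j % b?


Scan left to right, longest-match per lexeme
Tokens: ID(j), OP(%), ID(b)


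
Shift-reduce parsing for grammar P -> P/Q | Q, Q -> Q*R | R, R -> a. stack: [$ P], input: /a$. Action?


shift '/' to continue P -> P/Q
Action: shift


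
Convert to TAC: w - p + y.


Break into single-operator statements:
t1 = w - p
t2 = t1 + y


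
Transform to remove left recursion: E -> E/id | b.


Left-recursive alternatives: E/id; non-recursive: b
Introduce E': E -> bE', E' -> /idE' | ε


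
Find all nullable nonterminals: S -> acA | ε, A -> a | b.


A nonterminal is nullable iff some alternative derives ε (directly, or every symbol in it is nullable)
Nullable: {S}


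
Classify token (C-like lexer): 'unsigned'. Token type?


Pattern: reserved word
Type: KEYWORD


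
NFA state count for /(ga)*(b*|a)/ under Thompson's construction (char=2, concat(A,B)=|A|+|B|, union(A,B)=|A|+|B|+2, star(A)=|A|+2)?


Syntax tree has 4 char leaf(s), 1 union(s), 2 star(s)
chars contribute 4×2 = 8; each union adds +2; each star adds +2
Total: 8 + 2 + 4 = 14 states


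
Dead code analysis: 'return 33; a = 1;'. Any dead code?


statement follows a return and is unreachable
Dead: 'a = 1'


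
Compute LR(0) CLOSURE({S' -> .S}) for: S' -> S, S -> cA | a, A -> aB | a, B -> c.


Start: S' -> .S
For each item with dot before a nonterminal B, add B -> .γ for every B-production
Closure: [S' -> .S, S -> .cA, S -> .a]


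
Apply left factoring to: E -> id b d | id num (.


Common prefix: 'id'
Factored: E -> id E', E' -> b d | num (


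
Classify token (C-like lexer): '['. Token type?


Pattern: delimiter/punctuation
Type: PUNCTUATION


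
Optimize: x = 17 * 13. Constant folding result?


17 * 13 = 221 at compile time
Optimized: x = 221


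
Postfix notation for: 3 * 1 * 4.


Left to right (same or higher precedence on left)
Postfix: 3 1 * 4 *


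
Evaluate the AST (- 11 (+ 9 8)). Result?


Evaluate inner: (+ 9 8) = 17
Evaluate root: (- 11 17) = -6
Result: -6


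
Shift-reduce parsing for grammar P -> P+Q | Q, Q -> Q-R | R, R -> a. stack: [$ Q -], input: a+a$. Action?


no handle; shift 'a'
Action: shift


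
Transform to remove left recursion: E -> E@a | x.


Left-recursive alternatives: E@a; non-recursive: x
Introduce E': E -> xE', E' -> @aE' | ε


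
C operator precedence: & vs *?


'*' is multiplicative (level 10); '&' is bitwise AND (level 5)
Higher level binds tighter
'*' has higher precedence than '&'


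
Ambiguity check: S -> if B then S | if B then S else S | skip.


dangling else: 'if B then if B then skip else skip' parses two ways
Ambiguous


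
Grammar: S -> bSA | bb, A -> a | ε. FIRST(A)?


Per alternative of A: FIRST(a) = {a}; FIRST(ε) = {ε}
FIRST(A) = {a, ε}


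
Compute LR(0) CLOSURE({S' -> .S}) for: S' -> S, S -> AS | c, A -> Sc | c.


Start: S' -> .S
For each item with dot before a nonterminal B, add B -> .γ for every B-production
Closure: [S' -> .S, S -> .AS, S -> .c, A -> .Sc, A -> .c]


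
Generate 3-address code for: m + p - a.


Break into single-operator statements:
t1 = m + p
t2 = t1 - a


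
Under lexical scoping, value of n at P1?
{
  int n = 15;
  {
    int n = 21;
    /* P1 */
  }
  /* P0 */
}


n declared in the same block as P1
n = 21


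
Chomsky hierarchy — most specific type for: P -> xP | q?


Right-linear: every RHS is a terminal or a terminal followed by one nonterminal
Classification: Type 3 (Regular)


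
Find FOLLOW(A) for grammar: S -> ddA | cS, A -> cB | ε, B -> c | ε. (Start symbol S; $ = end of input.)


$ ∈ FOLLOW(S). For each A -> αBβ: add FIRST(β)\{ε} to FOLLOW(B); if β nullable, add FOLLOW(A).
FOLLOW(A) = {$}


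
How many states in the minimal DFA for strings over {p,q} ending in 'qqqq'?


Track the longest suffix of input matching a prefix of 'qqqq': 5 classes (prefixes of length 0..4)
Minimal DFA: 5 states


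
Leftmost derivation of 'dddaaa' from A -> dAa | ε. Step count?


Derivation: A => dAa => ddAaa => dddAaaa => dddaaa
Steps: 4


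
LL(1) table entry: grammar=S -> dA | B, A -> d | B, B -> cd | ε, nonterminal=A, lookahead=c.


For [A, c]: 'c' ∈ FIRST(B)
Entry: A -> B


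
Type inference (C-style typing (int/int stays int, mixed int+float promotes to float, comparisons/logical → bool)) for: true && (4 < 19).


Operand types: bool && bool
Rule: logical operators take bool operands and yield bool
Result type: bool


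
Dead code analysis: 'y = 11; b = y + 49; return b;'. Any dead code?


y is read by b's definition; b is returned
No dead code


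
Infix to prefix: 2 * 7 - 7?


left-to-right (same/higher precedence on left): tree is (- (* 2 7) 7)
Prefix: - * 2 7 7


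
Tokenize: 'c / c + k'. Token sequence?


Scan left to right, longest-match per lexeme
Tokens: ID(c), OP(/), ID(c), OP(+), ID(k)


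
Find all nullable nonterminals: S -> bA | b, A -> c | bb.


A nonterminal is nullable iff some alternative derives ε (directly, or every symbol in it is nullable)
Nullable: {}


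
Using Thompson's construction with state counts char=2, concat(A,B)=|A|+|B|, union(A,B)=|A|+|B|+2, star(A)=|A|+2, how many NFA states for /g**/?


Syntax tree has 1 char leaf(s), 0 union(s), 2 star(s)
chars contribute 1×2 = 2; each union adds +2; each star adds +2
Total: 2 + 0 + 4 = 6 states


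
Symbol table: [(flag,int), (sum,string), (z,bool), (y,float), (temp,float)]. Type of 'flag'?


Lookup 'flag' → type int


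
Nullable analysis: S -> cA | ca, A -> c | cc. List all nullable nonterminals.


A nonterminal is nullable iff some alternative derives ε (directly, or every symbol in it is nullable)
Nullable: {}


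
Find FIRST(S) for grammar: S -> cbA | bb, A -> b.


Per alternative of S: FIRST(cbA) = {c}; FIRST(bb) = {b}
FIRST(S) = {b, c}


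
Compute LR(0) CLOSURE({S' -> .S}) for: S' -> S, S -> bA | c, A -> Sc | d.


Start: S' -> .S
For each item with dot before a nonterminal B, add B -> .γ for every B-production
Closure: [S' -> .S, S -> .bA, S -> .c]


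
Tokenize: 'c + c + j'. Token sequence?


Scan left to right, longest-match per lexeme
Tokens: ID(c), OP(+), ID(c), OP(+), ID(j)


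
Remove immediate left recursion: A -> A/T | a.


Left-recursive alternatives: A/T; non-recursive: a
Introduce A': A -> aA', A' -> /TA' | ε


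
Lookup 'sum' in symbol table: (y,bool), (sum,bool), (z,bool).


Lookup 'sum' → type bool


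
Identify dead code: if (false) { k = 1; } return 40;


condition is constant false, so the whole block is unreachable
Dead: 'if (false) { k = 1; }'


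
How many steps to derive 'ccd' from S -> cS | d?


Derivation: S => cS => ccS => ccd
Steps: 3


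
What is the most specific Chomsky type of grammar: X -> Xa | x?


Left-linear: every RHS is a terminal or one nonterminal followed by a terminal
Classification: Type 3 (Regular)


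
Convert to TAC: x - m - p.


Break into single-operator statements:
t1 = x - m
t2 = t1 - p


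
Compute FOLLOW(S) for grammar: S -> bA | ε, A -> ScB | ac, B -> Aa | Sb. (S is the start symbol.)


$ ∈ FOLLOW(S). For each A -> αBβ: add FIRST(β)\{ε} to FOLLOW(B); if β nullable, add FOLLOW(A).
FOLLOW(S) = {$, b, c}


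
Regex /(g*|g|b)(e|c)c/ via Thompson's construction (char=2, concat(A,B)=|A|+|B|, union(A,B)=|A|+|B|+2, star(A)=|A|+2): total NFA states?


Syntax tree has 6 char leaf(s), 3 union(s), 1 star(s)
chars contribute 6×2 = 12; each union adds +2; each star adds +2
Total: 12 + 6 + 2 = 20 states


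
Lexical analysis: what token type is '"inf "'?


Pattern: double-quoted sequence
Type: STRING_LITERAL


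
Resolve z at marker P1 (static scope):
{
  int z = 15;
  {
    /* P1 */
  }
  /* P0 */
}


P1's block does not declare z; resolves to the enclosing declaration at depth 0
z = 15


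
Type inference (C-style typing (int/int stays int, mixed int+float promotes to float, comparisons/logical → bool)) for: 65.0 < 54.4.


Operand types: float < float
Rule: comparison yields bool
Result type: bool


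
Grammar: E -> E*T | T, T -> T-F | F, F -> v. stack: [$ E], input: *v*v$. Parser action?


shift '*' to continue E -> E*T
Action: shift


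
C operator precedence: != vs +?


'+' is additive (level 9); '!=' is equality (level 6)
Higher level binds tighter
'+' has higher precedence than '!='


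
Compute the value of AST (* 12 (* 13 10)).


Evaluate inner: (* 13 10) = 130
Evaluate root: (* 12 130) = 1560
Result: 1560


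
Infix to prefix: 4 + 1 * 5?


'*' binds tighter: tree is (+ 4 (* 1 5))
Prefix: + 4 * 1 5


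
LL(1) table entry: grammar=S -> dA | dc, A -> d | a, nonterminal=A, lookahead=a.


For [A, a]: 'a' ∈ FIRST(a)
Entry: A -> a


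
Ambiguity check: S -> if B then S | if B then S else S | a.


dangling else: 'if B then if B then a else a' parses two ways
Ambiguous


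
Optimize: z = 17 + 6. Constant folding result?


17 + 6 = 23 at compile time
Optimized: z = 23


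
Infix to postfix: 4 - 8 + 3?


Left to right (same or higher precedence on left)
Postfix: 4 8 - 3 +


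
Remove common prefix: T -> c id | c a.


Common prefix: 'c'
Factored: T -> c T', T' -> id | a


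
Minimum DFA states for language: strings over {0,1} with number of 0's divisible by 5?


Track (count of 0) mod 5: states 0..4, accept at 0
Minimal DFA: 5 states


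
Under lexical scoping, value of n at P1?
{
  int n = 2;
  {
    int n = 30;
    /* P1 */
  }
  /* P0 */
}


n declared in the same block as P1
n = 30


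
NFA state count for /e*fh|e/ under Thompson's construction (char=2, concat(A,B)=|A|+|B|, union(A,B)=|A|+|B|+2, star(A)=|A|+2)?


Syntax tree has 4 char leaf(s), 1 union(s), 1 star(s)
chars contribute 4×2 = 8; each union adds +2; each star adds +2
Total: 8 + 2 + 2 = 12 states


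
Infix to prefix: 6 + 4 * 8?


'*' binds tighter: tree is (+ 6 (* 4 8))
Prefix: + 6 * 4 8


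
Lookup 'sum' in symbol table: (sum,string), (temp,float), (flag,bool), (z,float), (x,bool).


Lookup 'sum' → type string


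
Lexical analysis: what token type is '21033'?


Pattern: digits only
Type: INTEGER_LITERAL


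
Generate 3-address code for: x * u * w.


Break into single-operator statements:
t1 = x * u
t2 = t1 * w


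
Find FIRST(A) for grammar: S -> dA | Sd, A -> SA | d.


Per alternative of A: FIRST(SA) = {d}; FIRST(d) = {d}
FIRST(A) = {d}


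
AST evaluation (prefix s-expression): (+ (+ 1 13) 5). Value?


Evaluate inner: (+ 1 13) = 14
Evaluate root: (+ 14 5) = 19
Result: 19


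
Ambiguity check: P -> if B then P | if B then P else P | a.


dangling else: 'if B then if B then a else a' parses two ways
Ambiguous


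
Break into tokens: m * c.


Scan left to right, longest-match per lexeme
Tokens: ID(m), OP(*), ID(c)


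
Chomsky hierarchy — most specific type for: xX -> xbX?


LHS has context (more than one symbol) and |LHS| ≤ |RHS|
Classification: Type 1 (Context-Sensitive)


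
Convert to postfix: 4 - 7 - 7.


Left to right (same or higher precedence on left)
Postfix: 4 7 - 7 -


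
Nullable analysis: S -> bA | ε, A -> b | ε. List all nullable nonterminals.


A nonterminal is nullable iff some alternative derives ε (directly, or every symbol in it is nullable)
Nullable: {A, S}


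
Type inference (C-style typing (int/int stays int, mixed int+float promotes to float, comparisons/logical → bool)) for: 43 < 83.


Operand types: int < int
Rule: comparison yields bool
Result type: bool


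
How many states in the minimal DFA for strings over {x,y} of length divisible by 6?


Track length mod 6: states 0..5, accept at 0
Minimal DFA: 6 states


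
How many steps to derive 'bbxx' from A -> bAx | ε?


Derivation: A => bAx => bbAxx => bbxx
Steps: 3


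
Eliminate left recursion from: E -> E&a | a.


Left-recursive alternatives: E&a; non-recursive: a
Introduce E': E -> aE', E' -> &aE' | ε


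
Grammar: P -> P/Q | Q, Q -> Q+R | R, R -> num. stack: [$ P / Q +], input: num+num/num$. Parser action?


no handle; shift 'num'
Action: shift


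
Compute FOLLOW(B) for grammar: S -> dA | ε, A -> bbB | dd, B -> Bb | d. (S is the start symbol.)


$ ∈ FOLLOW(S). For each A -> αBβ: add FIRST(β)\{ε} to FOLLOW(B); if β nullable, add FOLLOW(A).
FOLLOW(B) = {$, b}


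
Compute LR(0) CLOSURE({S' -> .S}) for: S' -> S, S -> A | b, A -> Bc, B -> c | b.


Start: S' -> .S
For each item with dot before a nonterminal B, add B -> .γ for every B-production
Closure: [S' -> .S, S -> .A, S -> .b, A -> .Bc, B -> .c, B -> .b]


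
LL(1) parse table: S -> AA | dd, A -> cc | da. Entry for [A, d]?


For [A, d]: 'd' ∈ FIRST(da)
Entry: A -> da


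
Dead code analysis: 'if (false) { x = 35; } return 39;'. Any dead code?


condition is constant false, so the whole block is unreachable
Dead: 'if (false) { x = 35; }'
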